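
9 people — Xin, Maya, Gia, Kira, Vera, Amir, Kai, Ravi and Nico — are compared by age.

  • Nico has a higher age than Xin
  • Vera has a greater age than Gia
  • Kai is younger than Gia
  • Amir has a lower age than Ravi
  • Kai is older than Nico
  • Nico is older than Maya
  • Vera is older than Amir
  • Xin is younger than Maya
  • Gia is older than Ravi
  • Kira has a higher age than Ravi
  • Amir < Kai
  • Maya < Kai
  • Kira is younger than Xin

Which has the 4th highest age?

Piecing the relations together gives one ordering: Amir < Ravi < Kira < Xin < Maya < Nico < Kai < Gia < Vera.
Counting 4 from the largest end gives Nico.

Nico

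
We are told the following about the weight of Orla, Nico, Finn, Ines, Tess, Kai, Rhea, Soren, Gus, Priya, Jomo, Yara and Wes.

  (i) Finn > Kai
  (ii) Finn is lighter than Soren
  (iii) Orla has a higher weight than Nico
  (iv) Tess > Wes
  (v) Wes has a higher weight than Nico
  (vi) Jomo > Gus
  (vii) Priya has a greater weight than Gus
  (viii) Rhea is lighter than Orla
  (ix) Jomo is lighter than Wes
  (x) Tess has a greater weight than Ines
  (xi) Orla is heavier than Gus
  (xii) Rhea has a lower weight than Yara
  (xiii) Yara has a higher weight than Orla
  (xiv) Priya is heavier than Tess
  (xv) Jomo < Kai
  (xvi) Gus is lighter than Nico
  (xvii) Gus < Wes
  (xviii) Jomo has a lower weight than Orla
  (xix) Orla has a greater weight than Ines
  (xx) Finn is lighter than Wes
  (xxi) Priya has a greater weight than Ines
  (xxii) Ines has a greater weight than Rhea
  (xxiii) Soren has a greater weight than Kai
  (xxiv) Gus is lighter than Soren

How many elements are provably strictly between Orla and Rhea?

1

Chaining upward from Rhea reaches: Ines, Tess, Priya, Yara.
Chaining downward from Orla reaches: Gus, Jomo, Nico, Ines.
Strictly between Rhea and Orla are those in both lists: Ines — 1 element.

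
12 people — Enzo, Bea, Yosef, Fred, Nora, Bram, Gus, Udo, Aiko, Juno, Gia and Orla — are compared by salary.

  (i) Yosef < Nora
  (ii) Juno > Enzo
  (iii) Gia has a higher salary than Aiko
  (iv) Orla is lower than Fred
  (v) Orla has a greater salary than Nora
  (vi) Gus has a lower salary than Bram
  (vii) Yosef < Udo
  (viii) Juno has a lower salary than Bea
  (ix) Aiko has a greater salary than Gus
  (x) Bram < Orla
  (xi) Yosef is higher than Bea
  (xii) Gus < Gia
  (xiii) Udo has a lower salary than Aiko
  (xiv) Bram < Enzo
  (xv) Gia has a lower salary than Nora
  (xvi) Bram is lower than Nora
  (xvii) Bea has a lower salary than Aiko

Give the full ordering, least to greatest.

Gus < Bram < Enzo < Juno < Bea < Yosef < Udo < Aiko < Gia < Nora < Orla < Fred

Each adjacent pair is fixed by a given relation: Gus < Bram; Bram < Enzo; Enzo < Juno; Juno < Bea; Bea < Yosef; Yosef < Udo; Udo < Aiko; Aiko < Gia; Gia < Nora; Nora < Orla; Orla < Fred. Chaining them end to end gives the full order.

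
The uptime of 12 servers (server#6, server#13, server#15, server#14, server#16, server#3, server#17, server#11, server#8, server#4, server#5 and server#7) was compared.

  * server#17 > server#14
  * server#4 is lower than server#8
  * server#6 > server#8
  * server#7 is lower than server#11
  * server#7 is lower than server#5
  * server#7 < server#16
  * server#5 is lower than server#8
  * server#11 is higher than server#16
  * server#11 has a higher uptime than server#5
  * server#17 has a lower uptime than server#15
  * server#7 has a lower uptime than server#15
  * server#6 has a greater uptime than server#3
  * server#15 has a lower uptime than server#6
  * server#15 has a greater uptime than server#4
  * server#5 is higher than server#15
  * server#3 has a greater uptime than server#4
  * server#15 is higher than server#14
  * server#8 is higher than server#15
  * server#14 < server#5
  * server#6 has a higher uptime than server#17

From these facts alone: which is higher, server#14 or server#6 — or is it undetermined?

server#14 < server#17 and server#17 < server#15 give server#14 < server#15.
Then server#15 < server#5 extends the chain to server#5.
With server#5 < server#8: server#14 < server#17 < server#15 < server#5 < server#8.
Then server#8 < server#6 extends the chain to server#6.
So server#6 is higher.

server#6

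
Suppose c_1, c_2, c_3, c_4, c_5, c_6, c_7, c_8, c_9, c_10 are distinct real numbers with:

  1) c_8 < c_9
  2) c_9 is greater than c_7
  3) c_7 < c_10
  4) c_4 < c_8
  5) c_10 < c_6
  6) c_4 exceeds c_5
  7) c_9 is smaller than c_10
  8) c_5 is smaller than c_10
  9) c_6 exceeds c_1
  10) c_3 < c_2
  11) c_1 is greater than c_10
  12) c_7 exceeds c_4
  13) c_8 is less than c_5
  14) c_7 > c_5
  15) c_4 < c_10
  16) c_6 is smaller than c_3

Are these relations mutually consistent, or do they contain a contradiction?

We have c_5 < c_4 stated directly, yet also c_4 < c_8 < c_5 by chaining the others — so c_4 < c_5. Contradiction.

inconsistent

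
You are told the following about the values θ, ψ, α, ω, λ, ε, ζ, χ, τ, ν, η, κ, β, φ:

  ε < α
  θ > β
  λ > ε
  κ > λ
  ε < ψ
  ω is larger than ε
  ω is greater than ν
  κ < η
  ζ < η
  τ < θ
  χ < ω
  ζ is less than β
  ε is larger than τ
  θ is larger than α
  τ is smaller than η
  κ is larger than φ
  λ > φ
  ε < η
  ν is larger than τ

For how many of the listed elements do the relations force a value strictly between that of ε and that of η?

Chaining upward from ε reaches: ψ, λ, κ, α, ω, θ.
Chaining downward from η reaches: φ, τ, λ, ζ, κ.
Strictly between ε and η are those in both lists: λ, κ — 2 elements.

2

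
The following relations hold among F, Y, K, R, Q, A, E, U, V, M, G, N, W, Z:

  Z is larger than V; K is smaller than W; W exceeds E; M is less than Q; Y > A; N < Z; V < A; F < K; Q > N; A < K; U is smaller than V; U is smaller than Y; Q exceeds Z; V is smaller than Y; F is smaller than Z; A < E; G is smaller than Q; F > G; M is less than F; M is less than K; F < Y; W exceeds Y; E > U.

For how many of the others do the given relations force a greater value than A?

4

Directly above A: E, Y, K.
One step further: W (4 so far).
No other element is forced above A by the given relations, so the count is 4.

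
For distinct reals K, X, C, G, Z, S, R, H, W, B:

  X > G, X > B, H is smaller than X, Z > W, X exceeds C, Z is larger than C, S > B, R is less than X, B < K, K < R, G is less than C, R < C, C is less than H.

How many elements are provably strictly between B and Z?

The relations place B below Z. An element lies strictly between them when it is forced above B and also forced below Z.
Above B: {S, K, R, C, H, X}. Below Z: {G, K, R, W, C}.
Intersection: {K, R, C} — 3.

3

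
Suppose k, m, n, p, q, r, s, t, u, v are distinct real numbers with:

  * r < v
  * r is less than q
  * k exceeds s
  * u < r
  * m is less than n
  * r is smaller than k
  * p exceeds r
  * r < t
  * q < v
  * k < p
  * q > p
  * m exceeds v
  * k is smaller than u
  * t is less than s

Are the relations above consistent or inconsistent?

Chaining the given relations yields u < r < t < s < k, so u < k. But one relation states k < u. These cannot both hold.

inconsistent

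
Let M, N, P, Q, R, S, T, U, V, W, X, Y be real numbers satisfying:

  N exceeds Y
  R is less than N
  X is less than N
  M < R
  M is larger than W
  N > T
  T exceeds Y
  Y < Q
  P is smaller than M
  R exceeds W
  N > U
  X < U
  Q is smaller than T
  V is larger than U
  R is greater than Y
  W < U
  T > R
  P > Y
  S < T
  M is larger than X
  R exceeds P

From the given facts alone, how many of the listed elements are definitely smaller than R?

Directly below R: W, Y, P, M.
One step further: X (5 so far).
Nothing else is reachable below R; 5 in all.

5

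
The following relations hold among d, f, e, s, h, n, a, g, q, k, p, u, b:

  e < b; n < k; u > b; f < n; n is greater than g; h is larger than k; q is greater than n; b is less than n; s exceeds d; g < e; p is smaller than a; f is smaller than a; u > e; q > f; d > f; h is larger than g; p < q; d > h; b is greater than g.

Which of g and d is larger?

g < e and e < b give g < b.
With b < n: g < e < b < n.
Then n < k extends the chain to k.
With k < h: g < e < b < n < k < h.
Then h < d extends the chain to d.
So g < d; d is the larger of the two.

d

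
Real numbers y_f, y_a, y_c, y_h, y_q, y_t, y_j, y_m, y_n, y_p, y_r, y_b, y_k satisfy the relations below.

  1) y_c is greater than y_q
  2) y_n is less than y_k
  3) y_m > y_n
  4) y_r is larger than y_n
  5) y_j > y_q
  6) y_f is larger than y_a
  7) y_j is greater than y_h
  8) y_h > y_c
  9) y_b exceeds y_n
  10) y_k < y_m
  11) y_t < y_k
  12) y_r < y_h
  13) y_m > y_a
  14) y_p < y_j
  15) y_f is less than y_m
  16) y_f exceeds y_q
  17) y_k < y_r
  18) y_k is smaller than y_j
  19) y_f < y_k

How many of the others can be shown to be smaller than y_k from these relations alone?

5

Directly below y_k: y_n, y_t, y_f.
One step further: y_q, y_a (5 so far).
No other element is forced below y_k by the given relations, so the count is 5.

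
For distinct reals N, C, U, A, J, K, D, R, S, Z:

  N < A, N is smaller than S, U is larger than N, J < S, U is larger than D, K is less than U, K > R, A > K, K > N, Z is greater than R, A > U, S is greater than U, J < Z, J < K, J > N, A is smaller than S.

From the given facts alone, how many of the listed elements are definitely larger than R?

Directly above R: K, Z.
One step further: U, A (4 so far).
One step further: S (5 so far).
Nothing else is reachable above R; 5 in all.

5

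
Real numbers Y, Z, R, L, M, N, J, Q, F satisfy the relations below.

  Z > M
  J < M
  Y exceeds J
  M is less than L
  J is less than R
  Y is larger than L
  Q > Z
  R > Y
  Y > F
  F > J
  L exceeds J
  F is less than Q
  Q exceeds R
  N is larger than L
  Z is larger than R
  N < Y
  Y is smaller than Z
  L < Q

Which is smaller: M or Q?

M < L < N < Y < R < Z < Q, by transitivity through L, N, Y, R, Z.
So M < Q; M is the smaller of the two.

M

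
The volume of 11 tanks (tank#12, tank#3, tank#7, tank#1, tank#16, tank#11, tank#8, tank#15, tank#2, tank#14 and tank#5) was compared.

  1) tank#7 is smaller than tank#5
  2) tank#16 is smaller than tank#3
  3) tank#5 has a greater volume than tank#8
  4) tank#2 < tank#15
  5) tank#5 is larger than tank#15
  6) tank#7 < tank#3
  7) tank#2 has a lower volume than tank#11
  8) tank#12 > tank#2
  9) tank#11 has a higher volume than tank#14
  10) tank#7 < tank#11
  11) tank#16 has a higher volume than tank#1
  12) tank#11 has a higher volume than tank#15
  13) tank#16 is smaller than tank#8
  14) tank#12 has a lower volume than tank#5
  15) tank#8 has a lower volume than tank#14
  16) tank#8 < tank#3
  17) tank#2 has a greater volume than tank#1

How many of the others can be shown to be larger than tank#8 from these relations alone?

4

From tank#8 the given relations immediately reach tank#14, tank#3, tank#5.
From those, tank#11 — 4 in total.
Nothing else is reachable above tank#8; 4 in all.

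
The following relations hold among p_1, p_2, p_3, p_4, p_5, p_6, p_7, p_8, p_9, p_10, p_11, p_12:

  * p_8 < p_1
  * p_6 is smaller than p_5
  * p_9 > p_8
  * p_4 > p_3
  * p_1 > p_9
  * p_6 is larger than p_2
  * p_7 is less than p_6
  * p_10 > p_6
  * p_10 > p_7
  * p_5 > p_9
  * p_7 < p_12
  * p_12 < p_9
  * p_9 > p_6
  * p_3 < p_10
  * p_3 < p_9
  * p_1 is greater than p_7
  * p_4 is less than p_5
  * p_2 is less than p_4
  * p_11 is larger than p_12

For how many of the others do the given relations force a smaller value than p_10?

4

The elements the relations force below p_10 are p_7, p_2, p_3, p_6 — no chain reaches any other.
That is 4.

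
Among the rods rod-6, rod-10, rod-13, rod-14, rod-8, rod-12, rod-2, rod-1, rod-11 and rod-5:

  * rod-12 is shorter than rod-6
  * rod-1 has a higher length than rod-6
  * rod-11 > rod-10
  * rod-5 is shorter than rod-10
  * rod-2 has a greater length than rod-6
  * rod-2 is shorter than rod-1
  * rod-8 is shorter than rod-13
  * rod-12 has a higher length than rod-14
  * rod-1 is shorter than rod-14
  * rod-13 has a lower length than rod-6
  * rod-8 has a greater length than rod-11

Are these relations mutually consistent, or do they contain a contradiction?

Chaining the given relations yields rod-6 < rod-2 < rod-1 < rod-14 < rod-12, so rod-6 < rod-12. But one relation states rod-12 < rod-6. These cannot both hold.

inconsistent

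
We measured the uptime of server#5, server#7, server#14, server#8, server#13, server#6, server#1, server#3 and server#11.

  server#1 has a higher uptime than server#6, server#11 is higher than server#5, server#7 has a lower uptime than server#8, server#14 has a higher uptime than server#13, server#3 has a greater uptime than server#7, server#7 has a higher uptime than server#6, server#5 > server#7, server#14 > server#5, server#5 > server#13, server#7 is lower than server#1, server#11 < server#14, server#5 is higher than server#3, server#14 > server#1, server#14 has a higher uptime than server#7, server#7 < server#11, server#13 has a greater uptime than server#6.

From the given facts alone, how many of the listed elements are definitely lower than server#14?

7

The elements the relations force below server#14 are server#6, server#7, server#13, server#3, server#5, server#1, server#11 — no chain reaches any other.
That is 7.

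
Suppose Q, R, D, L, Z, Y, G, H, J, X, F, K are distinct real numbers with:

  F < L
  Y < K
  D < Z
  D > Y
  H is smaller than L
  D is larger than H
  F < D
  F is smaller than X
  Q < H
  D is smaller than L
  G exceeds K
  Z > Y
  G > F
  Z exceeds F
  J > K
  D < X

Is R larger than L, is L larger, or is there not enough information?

undetermined

Following every chain through R: nothing is chained to R.
L is not reached, and no chain runs the other way from L to R.
So the given relations leave the order of R and L undetermined.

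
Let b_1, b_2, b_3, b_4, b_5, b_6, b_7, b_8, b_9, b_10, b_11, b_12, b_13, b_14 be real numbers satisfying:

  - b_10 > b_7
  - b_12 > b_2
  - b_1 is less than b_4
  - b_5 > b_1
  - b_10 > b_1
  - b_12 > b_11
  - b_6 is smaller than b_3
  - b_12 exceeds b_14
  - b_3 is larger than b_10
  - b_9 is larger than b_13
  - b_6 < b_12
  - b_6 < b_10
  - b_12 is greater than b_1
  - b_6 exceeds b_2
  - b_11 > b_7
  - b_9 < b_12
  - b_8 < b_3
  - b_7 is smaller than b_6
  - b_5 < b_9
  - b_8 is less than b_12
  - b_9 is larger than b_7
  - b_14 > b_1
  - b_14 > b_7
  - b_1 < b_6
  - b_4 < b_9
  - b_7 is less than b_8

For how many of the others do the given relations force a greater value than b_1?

8

Directly above b_1: b_6, b_10, b_5, b_4, b_14, b_12.
One step further: b_3, b_9 (8 so far).
Nothing else is reachable above b_1; 8 in all.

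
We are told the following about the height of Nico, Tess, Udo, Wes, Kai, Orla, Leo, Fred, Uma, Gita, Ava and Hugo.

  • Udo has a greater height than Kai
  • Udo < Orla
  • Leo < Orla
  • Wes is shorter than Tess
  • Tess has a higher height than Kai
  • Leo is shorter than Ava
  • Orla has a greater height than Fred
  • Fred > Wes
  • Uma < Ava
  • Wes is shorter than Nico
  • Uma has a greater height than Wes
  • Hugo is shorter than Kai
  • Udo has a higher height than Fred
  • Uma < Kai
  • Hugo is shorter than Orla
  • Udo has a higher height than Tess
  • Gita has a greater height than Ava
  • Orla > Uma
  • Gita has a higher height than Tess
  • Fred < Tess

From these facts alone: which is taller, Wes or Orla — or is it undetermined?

Orla

The relevant relations are Wes < Uma; Uma < Kai; Kai < Tess; Tess < Udo; Udo < Orla.
Chaining these gives Wes < Uma < Kai < Tess < Udo < Orla.
So Orla is taller.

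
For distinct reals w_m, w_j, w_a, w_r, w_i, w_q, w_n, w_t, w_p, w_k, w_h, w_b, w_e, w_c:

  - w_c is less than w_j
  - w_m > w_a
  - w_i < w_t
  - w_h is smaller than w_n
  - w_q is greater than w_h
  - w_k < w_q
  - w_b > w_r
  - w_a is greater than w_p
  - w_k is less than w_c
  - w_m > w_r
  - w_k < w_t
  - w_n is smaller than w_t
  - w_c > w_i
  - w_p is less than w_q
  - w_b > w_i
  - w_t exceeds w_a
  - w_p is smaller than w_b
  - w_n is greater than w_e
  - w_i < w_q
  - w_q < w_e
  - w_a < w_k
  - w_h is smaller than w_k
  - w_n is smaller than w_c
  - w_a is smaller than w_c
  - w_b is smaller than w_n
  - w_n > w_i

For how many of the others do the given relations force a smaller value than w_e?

From w_e the given relations immediately reach w_q.
From those, w_i, w_h, w_p, w_k — 5 in total.
From those, w_a — 6 in total.
No other element is forced below w_e by the given relations, so the count is 6.

6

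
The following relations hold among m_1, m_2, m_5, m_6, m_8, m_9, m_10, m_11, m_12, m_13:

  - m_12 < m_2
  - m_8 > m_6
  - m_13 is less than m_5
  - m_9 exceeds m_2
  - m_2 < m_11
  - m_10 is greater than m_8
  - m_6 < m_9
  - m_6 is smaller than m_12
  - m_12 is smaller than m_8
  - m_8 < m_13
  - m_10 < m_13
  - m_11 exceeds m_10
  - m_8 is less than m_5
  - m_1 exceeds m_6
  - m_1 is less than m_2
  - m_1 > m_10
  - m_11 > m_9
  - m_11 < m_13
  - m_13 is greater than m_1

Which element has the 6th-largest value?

m_1

Piecing the relations together gives one ordering: m_6 < m_12 < m_8 < m_10 < m_1 < m_2 < m_9 < m_11 < m_13 < m_5.
The 6th largest is m_1.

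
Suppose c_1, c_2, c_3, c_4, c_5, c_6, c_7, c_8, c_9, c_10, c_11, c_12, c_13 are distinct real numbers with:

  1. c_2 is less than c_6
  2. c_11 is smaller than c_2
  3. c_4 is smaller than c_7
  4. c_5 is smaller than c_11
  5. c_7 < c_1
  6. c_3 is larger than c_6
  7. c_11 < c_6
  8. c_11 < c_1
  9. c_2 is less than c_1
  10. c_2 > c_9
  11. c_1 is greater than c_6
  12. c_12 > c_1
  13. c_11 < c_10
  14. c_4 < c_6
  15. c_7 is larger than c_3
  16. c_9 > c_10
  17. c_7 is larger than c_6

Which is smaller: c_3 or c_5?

c_5

c_5 < c_11 and c_11 < c_10 give c_5 < c_10.
With c_10 < c_9: c_5 < c_11 < c_10 < c_9.
With c_9 < c_2: c_5 < c_11 < c_10 < c_9 < c_2.
Then c_2 < c_6 extends the chain to c_6.
With c_6 < c_3: c_5 < c_11 < c_10 < c_9 < c_2 < c_6 < c_3.
So c_5 < c_3; c_5 is the smaller of the two.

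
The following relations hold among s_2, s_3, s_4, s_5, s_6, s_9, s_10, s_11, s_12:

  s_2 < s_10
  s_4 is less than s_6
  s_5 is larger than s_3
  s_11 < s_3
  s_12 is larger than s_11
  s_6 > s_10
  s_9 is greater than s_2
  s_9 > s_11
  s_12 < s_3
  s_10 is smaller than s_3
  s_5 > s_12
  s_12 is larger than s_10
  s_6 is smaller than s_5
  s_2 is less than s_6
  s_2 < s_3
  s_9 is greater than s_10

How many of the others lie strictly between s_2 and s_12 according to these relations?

Chaining upward from s_2 reaches: s_10, s_9, s_6, s_3, s_5.
Chaining downward from s_12 reaches: s_11, s_10.
Strictly between s_2 and s_12 are those in both lists: s_10 — 1 element.

1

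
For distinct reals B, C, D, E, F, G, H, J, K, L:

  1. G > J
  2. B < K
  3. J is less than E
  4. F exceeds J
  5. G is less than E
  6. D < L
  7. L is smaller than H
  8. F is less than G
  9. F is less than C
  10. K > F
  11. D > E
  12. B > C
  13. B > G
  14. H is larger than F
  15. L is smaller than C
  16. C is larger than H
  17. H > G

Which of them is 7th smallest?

Chaining the given pairs: J < F < G < E < D < L < H < C < B < K.
Counting 7 from the smallest end gives H.

H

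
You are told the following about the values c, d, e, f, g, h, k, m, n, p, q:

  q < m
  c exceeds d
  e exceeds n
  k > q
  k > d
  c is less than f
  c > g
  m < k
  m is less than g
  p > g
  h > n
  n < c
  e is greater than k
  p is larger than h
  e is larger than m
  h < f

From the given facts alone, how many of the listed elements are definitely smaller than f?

7

From f the given relations immediately reach h, c.
From those, n, g, d — 5 in total.
From those, m — 6 in total.
From those, q — 7 in total.
No other element is forced below f by the given relations, so the count is 7.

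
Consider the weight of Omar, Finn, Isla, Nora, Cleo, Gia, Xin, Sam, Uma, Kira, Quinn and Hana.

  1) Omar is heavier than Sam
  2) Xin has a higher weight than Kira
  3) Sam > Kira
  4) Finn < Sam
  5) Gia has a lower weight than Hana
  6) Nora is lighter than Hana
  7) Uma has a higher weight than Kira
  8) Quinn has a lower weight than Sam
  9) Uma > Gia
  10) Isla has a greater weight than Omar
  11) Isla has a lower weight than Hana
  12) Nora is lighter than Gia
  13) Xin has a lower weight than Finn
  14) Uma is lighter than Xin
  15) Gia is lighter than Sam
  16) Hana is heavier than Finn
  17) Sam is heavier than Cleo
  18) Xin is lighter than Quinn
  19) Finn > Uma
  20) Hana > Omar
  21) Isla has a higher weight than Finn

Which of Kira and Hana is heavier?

Kira < Uma and Uma < Xin give Kira < Xin.
Then Xin < Quinn extends the chain to Quinn.
Then Quinn < Sam extends the chain to Sam.
Then Sam < Omar extends the chain to Omar.
Then Omar < Hana extends the chain to Hana.
So Kira < Hana; Hana is the heavier of the two.

Hana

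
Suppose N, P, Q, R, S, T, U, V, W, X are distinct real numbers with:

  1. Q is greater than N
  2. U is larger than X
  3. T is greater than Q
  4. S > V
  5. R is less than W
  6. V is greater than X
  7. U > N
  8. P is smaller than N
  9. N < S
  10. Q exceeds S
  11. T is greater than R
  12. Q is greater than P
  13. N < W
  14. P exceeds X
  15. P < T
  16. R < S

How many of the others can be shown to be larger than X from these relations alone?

The elements the relations force above X are P, N, V, S, Q, T, U, W — no chain reaches any other.
That is 8.

8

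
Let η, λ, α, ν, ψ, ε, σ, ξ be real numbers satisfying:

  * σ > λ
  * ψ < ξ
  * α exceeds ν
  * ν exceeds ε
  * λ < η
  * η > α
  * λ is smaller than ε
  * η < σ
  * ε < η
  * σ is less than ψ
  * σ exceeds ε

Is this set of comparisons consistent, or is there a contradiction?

Every relation is compatible with λ < ε < ν < α < η < σ < ψ < ξ; the set is consistent.

consistent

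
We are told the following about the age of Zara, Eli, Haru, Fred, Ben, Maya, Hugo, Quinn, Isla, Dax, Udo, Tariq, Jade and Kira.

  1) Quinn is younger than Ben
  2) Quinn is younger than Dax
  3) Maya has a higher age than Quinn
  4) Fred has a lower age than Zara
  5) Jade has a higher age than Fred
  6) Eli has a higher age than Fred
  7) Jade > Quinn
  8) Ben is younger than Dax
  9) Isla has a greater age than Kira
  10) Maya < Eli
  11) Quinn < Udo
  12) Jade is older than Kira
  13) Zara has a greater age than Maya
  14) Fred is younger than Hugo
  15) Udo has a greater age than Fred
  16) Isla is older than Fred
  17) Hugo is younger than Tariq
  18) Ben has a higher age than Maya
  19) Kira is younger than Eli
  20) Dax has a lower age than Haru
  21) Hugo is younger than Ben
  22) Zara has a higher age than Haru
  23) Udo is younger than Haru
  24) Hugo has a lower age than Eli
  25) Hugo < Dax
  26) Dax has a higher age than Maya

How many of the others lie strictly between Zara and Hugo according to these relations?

The relations place Hugo below Zara. An element lies strictly between them when it is forced above Hugo and also forced below Zara.
Above Hugo: {Tariq, Ben, Dax, Haru, Eli}. Below Zara: {Quinn, Fred, Maya, Ben, Dax, Udo, Haru}.
Intersection: {Ben, Dax, Haru} — 3.

3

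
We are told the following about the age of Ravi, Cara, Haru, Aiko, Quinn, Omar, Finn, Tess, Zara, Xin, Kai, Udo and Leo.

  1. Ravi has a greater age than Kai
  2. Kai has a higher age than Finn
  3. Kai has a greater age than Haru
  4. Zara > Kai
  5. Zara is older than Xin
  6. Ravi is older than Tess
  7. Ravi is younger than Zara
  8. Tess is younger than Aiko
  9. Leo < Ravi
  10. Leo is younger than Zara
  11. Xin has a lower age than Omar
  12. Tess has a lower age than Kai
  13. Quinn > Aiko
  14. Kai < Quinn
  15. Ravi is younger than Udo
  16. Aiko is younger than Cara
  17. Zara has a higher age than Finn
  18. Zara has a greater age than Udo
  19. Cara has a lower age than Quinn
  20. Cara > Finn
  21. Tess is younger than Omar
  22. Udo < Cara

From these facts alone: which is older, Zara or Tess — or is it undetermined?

Zara

Link the given pairs in sequence: Tess < Kai; Kai < Ravi; Ravi < Udo; Udo < Zara.
Chaining these gives Tess < Kai < Ravi < Udo < Zara.
So Zara is older.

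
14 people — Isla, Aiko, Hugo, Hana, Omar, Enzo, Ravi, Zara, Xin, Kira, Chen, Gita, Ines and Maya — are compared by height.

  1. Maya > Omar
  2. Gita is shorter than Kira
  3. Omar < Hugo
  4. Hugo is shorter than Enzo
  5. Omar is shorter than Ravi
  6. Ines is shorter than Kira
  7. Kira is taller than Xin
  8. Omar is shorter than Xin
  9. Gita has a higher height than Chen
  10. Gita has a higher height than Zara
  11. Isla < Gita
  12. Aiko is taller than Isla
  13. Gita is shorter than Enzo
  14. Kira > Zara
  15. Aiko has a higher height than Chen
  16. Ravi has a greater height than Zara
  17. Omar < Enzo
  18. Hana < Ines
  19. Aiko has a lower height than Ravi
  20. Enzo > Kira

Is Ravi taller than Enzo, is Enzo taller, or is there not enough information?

Following every chain through Ravi: below Ravi we get Omar, Chen, Isla, Zara, Aiko.
Enzo is not reached, and no chain runs the other way from Enzo to Ravi.
So the given relations leave the order of Ravi and Enzo undetermined.

undetermined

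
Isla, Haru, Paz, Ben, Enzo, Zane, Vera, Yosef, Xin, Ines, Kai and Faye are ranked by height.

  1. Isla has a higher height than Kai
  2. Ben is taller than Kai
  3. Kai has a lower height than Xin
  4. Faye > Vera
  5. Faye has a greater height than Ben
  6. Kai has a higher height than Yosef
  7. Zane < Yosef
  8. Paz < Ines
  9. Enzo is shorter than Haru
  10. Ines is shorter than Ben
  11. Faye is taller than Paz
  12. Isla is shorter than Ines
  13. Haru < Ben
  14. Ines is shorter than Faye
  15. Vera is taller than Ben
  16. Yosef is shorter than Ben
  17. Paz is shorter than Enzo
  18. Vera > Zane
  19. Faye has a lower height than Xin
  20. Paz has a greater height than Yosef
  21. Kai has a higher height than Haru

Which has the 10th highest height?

The consecutive relations fix a unique order: Zane < Yosef < Paz < Enzo < Haru < Kai < Isla < Ines < Ben < Vera < Faye < Xin.
The 10th largest is Paz.

Paz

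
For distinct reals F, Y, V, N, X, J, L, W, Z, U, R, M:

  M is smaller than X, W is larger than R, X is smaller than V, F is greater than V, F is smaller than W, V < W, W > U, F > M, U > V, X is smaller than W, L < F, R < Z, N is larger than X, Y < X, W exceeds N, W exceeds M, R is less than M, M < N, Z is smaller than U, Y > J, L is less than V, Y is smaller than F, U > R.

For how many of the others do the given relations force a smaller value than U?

The elements the relations force below U are R, J, L, M, Z, Y, X, V — no chain reaches any other.
That is 8.

8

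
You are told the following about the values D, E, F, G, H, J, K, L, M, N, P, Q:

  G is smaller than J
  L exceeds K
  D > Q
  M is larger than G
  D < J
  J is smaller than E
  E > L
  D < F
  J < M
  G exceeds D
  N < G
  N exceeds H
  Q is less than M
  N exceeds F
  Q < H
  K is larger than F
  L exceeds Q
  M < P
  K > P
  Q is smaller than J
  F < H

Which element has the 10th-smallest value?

K

The consecutive relations fix a unique order: Q < D < F < H < N < G < J < M < P < K < L < E.
The 10th smallest is K.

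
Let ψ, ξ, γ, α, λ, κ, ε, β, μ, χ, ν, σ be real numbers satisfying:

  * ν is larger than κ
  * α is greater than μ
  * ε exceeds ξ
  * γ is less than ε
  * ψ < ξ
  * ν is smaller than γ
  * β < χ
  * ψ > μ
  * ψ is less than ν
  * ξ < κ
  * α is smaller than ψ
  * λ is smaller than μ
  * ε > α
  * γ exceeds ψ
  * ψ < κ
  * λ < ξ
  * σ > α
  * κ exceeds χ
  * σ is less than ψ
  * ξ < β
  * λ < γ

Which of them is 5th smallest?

Piecing the relations together gives one ordering: λ < μ < α < σ < ψ < ξ < β < χ < κ < ν < γ < ε.
Counting 5 from the smallest end gives ψ.

ψ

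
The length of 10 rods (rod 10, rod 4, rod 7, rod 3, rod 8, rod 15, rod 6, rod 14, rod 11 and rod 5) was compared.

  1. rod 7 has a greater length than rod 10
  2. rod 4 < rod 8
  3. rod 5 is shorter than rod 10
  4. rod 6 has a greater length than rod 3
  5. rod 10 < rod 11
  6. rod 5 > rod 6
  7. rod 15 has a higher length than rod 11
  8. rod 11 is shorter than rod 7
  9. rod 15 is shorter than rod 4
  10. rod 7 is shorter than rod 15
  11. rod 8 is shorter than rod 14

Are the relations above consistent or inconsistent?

Every relation is compatible with rod 3 < rod 6 < rod 5 < rod 10 < rod 11 < rod 7 < rod 15 < rod 4 < rod 8 < rod 14; the set is consistent.

consistent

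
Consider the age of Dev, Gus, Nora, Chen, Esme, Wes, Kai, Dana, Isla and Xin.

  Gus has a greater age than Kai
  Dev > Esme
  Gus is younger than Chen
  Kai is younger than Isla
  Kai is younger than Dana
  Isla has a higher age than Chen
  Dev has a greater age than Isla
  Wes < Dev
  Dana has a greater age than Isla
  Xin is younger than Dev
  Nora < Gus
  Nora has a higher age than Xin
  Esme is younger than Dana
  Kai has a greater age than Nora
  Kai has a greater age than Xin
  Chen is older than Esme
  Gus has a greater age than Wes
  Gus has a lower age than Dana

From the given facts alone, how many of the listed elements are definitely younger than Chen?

The elements the relations force below Chen are Wes, Xin, Nora, Kai, Esme, Gus — no chain reaches any other.
That is 6.

6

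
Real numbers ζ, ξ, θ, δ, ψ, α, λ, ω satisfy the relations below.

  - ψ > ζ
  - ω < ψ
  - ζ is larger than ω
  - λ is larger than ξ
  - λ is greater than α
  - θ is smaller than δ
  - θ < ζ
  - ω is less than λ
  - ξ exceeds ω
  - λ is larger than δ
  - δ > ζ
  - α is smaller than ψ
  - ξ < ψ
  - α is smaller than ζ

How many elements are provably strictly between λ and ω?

Chaining upward from ω reaches: ξ, ζ, δ, ψ.
Chaining downward from λ reaches: ξ, α, θ, ζ, δ.
Strictly between ω and λ are those in both lists: ξ, ζ, δ — 3 elements.

3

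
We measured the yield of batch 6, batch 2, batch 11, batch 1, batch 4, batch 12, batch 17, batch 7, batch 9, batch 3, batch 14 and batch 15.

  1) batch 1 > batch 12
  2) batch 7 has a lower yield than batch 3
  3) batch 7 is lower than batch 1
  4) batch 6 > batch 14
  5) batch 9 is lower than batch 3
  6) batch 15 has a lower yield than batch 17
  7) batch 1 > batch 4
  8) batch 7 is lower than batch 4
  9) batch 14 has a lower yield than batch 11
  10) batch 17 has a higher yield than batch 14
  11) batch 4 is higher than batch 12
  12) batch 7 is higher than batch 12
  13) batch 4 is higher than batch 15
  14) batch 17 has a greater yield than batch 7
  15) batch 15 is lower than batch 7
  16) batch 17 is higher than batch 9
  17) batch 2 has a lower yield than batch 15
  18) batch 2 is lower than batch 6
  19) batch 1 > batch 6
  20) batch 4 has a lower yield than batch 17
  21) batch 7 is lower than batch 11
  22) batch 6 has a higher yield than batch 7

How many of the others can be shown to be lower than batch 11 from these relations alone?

5

The elements the relations force below batch 11 are batch 14, batch 12, batch 2, batch 15, batch 7 — no chain reaches any other.
That is 5.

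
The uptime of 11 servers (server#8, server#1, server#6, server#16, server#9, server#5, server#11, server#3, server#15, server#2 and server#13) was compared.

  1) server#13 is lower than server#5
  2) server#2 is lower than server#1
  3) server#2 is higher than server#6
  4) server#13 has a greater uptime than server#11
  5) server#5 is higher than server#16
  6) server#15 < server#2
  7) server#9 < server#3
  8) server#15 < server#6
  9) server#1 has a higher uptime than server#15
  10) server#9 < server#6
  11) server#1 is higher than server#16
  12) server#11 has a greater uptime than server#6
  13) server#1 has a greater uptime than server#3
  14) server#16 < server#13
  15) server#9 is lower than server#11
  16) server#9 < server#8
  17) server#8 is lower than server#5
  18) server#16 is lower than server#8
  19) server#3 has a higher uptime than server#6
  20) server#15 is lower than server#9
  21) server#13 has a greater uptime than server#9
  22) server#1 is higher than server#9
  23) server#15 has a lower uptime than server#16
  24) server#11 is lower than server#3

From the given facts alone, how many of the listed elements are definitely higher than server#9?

8

From server#9 the given relations immediately reach server#6, server#11, server#13, server#3, server#8, server#1.
From those, server#2, server#5 — 8 in total.
Nothing else is reachable above server#9; 8 in all.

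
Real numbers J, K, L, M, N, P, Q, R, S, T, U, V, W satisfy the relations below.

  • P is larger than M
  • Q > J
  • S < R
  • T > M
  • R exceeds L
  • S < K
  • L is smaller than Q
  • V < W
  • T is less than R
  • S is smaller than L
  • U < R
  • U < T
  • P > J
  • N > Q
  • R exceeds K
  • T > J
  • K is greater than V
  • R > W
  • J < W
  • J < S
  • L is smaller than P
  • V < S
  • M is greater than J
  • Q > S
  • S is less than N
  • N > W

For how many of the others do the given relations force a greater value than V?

The elements the relations force above V are S, K, W, L, Q, N, P, R — no chain reaches any other.
That is 8.

8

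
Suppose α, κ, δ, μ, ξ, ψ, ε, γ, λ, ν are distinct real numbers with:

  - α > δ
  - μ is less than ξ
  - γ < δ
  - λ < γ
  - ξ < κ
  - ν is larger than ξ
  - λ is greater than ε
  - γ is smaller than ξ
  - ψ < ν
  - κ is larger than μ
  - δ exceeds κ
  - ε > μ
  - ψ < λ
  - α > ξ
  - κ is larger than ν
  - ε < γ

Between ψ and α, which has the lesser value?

Following the relations from ψ: ψ < λ < γ < ξ < ν < κ < δ < α.
So ψ < α; ψ is the smaller of the two.

ψ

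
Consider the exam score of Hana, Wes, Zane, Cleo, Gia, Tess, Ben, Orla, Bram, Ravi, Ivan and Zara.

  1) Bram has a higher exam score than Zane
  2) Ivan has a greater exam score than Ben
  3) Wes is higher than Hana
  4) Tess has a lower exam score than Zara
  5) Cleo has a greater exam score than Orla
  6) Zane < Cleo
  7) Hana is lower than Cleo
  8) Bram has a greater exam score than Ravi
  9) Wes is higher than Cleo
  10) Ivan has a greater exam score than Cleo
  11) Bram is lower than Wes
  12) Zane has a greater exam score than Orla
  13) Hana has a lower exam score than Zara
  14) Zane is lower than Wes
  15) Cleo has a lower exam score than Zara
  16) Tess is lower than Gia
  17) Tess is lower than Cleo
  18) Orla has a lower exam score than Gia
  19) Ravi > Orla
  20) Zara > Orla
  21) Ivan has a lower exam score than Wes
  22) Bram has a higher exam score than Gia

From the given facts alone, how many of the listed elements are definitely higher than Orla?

8

From Orla the given relations immediately reach Zane, Cleo, Ravi, Zara, Gia.
From those, Ivan, Bram, Wes — 8 in total.
Nothing else is reachable above Orla; 8 in all.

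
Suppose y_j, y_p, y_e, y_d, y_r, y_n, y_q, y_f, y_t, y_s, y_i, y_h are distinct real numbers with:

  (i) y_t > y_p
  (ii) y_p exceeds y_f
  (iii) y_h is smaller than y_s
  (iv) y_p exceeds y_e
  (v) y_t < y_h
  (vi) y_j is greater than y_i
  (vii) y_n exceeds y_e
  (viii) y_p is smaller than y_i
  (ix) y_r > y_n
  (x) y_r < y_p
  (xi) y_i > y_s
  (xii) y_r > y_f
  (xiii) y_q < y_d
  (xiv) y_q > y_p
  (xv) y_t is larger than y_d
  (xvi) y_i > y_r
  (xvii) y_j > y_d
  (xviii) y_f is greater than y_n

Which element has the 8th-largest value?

y_p

The consecutive relations fix a unique order: y_e < y_n < y_f < y_r < y_p < y_q < y_d < y_t < y_h < y_s < y_i < y_j.
The 8th largest is y_p.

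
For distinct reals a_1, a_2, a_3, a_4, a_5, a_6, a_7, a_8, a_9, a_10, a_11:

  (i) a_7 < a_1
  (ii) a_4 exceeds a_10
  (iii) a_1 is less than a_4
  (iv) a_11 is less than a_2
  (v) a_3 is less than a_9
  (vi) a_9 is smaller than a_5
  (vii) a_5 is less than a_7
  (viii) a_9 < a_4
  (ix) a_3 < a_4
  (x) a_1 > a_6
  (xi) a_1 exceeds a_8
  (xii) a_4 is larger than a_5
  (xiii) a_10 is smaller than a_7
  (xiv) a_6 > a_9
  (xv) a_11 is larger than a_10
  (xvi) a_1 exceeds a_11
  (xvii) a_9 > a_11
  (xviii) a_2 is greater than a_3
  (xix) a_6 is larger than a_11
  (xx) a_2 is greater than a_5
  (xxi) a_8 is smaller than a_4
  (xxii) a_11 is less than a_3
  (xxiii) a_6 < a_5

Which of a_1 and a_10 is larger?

a_1

The relevant relations are a_10 < a_11; a_11 < a_3; a_3 < a_9; a_9 < a_6; a_6 < a_5; a_5 < a_7; a_7 < a_1.
Together: a_10 < a_11 < a_3 < a_9 < a_6 < a_5 < a_7 < a_1.
So a_10 < a_1; a_1 is the larger of the two.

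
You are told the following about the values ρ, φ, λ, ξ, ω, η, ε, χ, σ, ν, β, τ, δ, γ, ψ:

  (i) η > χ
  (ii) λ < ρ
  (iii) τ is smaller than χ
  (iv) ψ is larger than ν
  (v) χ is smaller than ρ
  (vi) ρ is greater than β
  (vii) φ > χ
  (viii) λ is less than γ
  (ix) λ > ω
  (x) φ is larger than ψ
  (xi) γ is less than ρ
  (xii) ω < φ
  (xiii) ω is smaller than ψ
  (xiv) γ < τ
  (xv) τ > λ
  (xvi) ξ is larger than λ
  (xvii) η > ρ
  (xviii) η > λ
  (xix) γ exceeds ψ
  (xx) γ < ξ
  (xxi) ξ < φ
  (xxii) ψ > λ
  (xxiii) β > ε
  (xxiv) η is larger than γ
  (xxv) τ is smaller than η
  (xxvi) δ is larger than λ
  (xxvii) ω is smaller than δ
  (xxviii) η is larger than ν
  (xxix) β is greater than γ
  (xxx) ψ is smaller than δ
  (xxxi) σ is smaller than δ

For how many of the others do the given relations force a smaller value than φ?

8

The elements the relations force below φ are ω, λ, ν, ψ, γ, τ, ξ, χ — no chain reaches any other.
That is 8.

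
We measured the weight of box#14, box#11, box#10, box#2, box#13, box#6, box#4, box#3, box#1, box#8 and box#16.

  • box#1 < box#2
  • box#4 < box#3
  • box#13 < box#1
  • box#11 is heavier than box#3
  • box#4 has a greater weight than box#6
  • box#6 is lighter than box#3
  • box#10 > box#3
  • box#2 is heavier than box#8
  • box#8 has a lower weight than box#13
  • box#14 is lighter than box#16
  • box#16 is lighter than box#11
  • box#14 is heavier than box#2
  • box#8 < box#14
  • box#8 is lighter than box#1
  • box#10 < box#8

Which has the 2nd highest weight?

box#16

Piecing the relations together gives one ordering: box#6 < box#4 < box#3 < box#10 < box#8 < box#13 < box#1 < box#2 < box#14 < box#16 < box#11.
The 2nd largest is box#16.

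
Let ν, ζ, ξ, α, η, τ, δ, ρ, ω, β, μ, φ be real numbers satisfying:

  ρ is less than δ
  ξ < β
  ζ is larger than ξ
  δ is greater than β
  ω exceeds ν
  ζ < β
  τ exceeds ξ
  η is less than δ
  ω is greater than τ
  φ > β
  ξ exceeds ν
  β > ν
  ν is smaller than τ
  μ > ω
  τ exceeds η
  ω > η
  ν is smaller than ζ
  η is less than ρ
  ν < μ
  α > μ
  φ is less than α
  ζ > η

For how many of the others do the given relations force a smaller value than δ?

Directly below δ: η, β, ρ.
One step further: ν, ξ, ζ (6 so far).
Nothing else is reachable below δ; 6 in all.

6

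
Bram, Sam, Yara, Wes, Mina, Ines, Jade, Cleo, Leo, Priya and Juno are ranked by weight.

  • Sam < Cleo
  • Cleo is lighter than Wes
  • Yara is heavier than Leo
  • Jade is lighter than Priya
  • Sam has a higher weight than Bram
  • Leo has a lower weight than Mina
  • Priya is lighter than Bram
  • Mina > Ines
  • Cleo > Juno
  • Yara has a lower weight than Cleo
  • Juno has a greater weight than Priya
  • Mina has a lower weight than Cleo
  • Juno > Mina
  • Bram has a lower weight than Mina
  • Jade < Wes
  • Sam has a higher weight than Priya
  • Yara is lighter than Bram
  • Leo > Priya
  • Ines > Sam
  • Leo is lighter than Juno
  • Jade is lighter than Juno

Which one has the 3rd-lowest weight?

Leo

Chaining the given pairs: Jade < Priya < Leo < Yara < Bram < Sam < Ines < Mina < Juno < Cleo < Wes.
Counting 3 from the smallest end gives Leo.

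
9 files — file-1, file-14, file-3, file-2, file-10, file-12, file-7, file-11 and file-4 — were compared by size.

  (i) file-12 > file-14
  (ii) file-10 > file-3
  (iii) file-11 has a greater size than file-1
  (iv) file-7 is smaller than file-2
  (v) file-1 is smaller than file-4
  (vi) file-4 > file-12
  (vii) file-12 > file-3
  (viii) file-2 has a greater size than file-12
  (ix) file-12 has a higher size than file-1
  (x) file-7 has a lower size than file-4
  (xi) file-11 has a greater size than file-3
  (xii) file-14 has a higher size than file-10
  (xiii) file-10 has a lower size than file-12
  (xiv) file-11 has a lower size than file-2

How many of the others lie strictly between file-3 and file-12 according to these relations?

2

Chaining upward from file-3 reaches: file-10, file-14, file-11, file-4, file-2.
Chaining downward from file-12 reaches: file-10, file-1, file-14.
Strictly between file-3 and file-12 are those in both lists: file-10, file-14 — 2 elements.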